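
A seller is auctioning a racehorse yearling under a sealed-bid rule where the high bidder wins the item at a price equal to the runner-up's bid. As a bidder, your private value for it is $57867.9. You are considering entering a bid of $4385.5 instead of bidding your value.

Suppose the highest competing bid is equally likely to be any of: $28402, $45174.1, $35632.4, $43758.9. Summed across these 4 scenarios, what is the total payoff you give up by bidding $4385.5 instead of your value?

The deviation costs you only when the competing bid falls strictly between $4385.5 and $57867.9; elsewhere both bids give the same outcome.
$28402: truthful payoff $29465.9, deviation payoff $0 → loss $29465.9.
$45174.1: truthful payoff $12693.8, deviation payoff $0 → loss $12693.8.
$35632.4: truthful payoff $22235.5, deviation payoff $0 → loss $22235.5.
$43758.9: truthful payoff $14109, deviation payoff $0 → loss $14109.
Total loss = $29465.9 + $12693.8 + $22235.5 + $14109 = $78504.2.

$78504.2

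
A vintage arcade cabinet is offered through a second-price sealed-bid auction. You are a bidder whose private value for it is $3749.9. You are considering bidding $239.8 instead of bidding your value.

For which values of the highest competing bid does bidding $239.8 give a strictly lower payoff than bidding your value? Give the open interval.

If the competing bid is below $239.8, both bids win at the same price — no difference.
If it is above $3749.9, both bids lose — no difference.
If it lies strictly between $239.8 and $3749.9, bidding your value wins at a price below your value (positive payoff) while bidding $239.8 loses (payoff 0).
So the deviation strictly hurts on the open interval ($239.8, $3749.9).

($239.8, $3749.9)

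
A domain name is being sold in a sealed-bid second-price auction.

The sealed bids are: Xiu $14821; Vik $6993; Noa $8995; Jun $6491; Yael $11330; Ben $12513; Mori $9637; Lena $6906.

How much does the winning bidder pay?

Highest bid: Xiu at $14821, so Xiu wins.
Second-highest bid: Ben at $12513 — that is the price the winner pays.

$12513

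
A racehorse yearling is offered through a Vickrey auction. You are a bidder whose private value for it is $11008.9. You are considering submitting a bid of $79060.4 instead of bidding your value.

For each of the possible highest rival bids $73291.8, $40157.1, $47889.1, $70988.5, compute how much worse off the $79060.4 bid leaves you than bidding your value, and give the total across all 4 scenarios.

$188290.9

The deviation costs you only when the competing bid falls strictly between $11008.9 and $79060.4; elsewhere both bids give the same outcome.
$73291.8: truthful payoff $0, deviation payoff −$62282.9 → loss $62282.9.
$40157.1: truthful payoff $0, deviation payoff −$29148.2 → loss $29148.2.
$47889.1: truthful payoff $0, deviation payoff −$36880.2 → loss $36880.2.
$70988.5: truthful payoff $0, deviation payoff −$59979.6 → loss $59979.6.
Total loss = $62282.9 + $29148.2 + $36880.2 + $59979.6 = $188290.9.
In a second-price auction your bid sets only whether you win, not what you pay, so bidding your true value is weakly dominant.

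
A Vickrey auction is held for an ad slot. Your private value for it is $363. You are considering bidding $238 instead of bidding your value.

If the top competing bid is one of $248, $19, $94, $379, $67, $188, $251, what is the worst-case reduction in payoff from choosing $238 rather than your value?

$115

$248: truthful gives $115, deviation gives $0 → loss $115.
$19: same outcome either way → loss $0.
$94: same outcome either way → loss $0.
$379: same outcome either way → loss $0.
$67: same outcome either way → loss $0.
$188: same outcome either way → loss $0.
$251: truthful gives $112, deviation gives $0 → loss $112.
Maximum loss: $115.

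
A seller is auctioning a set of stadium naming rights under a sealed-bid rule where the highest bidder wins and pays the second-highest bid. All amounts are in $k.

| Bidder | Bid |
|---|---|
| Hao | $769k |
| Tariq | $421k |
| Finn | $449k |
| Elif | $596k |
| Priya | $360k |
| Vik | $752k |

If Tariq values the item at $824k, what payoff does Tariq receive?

Highest bid: Hao at $769k, so Hao wins.
Second-highest bid: Vik at $752k — that is the price the winner pays.
Tariq did not win, so Tariq pays nothing and receives nothing: payoff $0k.

$0k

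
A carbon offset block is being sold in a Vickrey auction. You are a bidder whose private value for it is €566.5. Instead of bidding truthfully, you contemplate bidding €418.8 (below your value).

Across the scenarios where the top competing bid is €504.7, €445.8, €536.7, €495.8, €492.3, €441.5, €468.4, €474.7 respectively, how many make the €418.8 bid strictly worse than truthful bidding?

The deviation hurts exactly when the highest competing bid lies strictly between €418.8 and €566.5 — underbidding then forfeits a profitable win.
€504.7: inside the interval → strictly worse (loss €61.8).
€445.8: inside the interval → strictly worse (loss €120.7).
€536.7: inside the interval → strictly worse (loss €29.8).
€495.8: inside the interval → strictly worse (loss €70.7).
€492.3: inside the interval → strictly worse (loss €74.2).
€441.5: inside the interval → strictly worse (loss €125).
€468.4: inside the interval → strictly worse (loss €98.1).
€474.7: inside the interval → strictly worse (loss €91.8).
Count: 8.

8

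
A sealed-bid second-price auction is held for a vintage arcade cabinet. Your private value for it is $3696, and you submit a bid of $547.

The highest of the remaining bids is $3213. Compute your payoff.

$0

Your bid $547 is below the highest competing bid $3213, so you lose.
A losing bidder pays nothing and receives nothing: payoff = $0.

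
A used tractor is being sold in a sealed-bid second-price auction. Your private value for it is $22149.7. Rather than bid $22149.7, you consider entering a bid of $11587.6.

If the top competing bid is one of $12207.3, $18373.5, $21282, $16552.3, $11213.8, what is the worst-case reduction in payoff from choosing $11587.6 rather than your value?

$9942.4

$12207.3: truthful gives $9942.4, deviation gives $0 → loss $9942.4.
$18373.5: truthful gives $3776.2, deviation gives $0 → loss $3776.2.
$21282: truthful gives $867.7, deviation gives $0 → loss $867.7.
$16552.3: truthful gives $5597.4, deviation gives $0 → loss $5597.4.
$11213.8: same outcome either way → loss $0.
Maximum loss: $9942.4.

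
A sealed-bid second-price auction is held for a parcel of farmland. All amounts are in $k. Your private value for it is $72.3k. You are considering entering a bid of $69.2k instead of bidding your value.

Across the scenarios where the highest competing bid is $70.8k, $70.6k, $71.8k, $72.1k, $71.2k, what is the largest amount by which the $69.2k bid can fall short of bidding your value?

$1.7k

$70.8k: truthful gives $1.5k, deviation gives $0k → loss $1.5k.
$70.6k: truthful gives $1.7k, deviation gives $0k → loss $1.7k.
$71.8k: truthful gives $0.5k, deviation gives $0k → loss $0.5k.
$72.1k: truthful gives $0.2k, deviation gives $0k → loss $0.2k.
$71.2k: truthful gives $1.1k, deviation gives $0k → loss $1.1k.
Maximum loss: $1.7k.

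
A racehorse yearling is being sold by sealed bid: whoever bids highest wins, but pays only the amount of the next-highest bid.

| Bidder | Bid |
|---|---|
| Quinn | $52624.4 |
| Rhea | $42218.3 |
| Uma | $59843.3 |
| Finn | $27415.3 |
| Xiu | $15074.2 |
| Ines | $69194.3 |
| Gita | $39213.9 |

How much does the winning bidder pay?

Highest bid: Ines at $69194.3, so Ines wins.
Second-highest bid: Uma at $59843.3 — that is the price the winner pays.

$59843.3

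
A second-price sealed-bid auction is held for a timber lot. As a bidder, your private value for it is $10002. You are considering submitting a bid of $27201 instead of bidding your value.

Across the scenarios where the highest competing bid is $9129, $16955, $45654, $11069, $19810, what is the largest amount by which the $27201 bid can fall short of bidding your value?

$9808

$9129: same outcome either way → loss $0.
$16955: truthful gives $0, deviation gives −$6953 → loss $6953.
$45654: same outcome either way → loss $0.
$11069: truthful gives $0, deviation gives −$1067 → loss $1067.
$19810: truthful gives $0, deviation gives −$9808 → loss $9808.
Maximum loss: $9808.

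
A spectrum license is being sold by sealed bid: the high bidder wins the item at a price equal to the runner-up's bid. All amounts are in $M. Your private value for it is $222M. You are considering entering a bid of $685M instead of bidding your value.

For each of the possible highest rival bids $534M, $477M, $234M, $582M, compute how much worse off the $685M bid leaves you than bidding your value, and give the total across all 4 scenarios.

$939M

The deviation costs you only when the competing bid falls strictly between $222M and $685M; elsewhere both bids give the same outcome.
$534M: truthful payoff $0M, deviation payoff −$312M → loss $312M.
$477M: truthful payoff $0M, deviation payoff −$255M → loss $255M.
$234M: truthful payoff $0M, deviation payoff −$12M → loss $12M.
$582M: truthful payoff $0M, deviation payoff −$360M → loss $360M.
Total loss = $312M + $255M + $12M + $360M = $939M.
Because the price is fixed by the runner-up's bid, deviating from your value can only change a good outcome into a bad one — never the reverse.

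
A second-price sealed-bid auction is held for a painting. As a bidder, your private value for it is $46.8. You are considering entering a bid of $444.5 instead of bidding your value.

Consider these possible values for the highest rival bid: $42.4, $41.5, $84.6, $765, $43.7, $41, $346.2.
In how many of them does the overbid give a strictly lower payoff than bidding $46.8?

2

The deviation hurts exactly when the highest competing bid lies strictly between $46.8 and $444.5 — overbidding then wins at a price above your value.
$42.4: below both → same outcome either way.
$41.5: below both → same outcome either way.
$84.6: inside the interval → strictly worse (loss $37.8).
$765: above both → same outcome either way.
$43.7: below both → same outcome either way.
$41: below both → same outcome either way.
$346.2: inside the interval → strictly worse (loss $299.4).
Count: 2.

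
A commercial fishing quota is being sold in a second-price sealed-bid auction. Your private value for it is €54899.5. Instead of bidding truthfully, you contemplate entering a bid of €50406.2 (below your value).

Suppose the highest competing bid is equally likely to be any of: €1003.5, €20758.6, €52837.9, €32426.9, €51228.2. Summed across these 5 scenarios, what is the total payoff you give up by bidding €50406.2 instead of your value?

€5732.9

The deviation costs you only when the competing bid falls strictly between €50406.2 and €54899.5; elsewhere both bids give the same outcome.
€1003.5: outcomes coincide → loss €0.
€20758.6: outcomes coincide → loss €0.
€52837.9: truthful payoff €2061.6, deviation payoff €0 → loss €2061.6.
€32426.9: outcomes coincide → loss €0.
€51228.2: truthful payoff €3671.3, deviation payoff €0 → loss €3671.3.
Total loss = €2061.6 + €3671.3 = €5732.9.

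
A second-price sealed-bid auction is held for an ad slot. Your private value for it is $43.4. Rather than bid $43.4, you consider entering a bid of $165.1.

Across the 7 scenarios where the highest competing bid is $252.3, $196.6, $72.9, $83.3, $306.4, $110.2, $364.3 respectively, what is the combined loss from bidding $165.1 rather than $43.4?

The deviation costs you only when the competing bid falls strictly between $43.4 and $165.1; elsewhere both bids give the same outcome.
$252.3: outcomes coincide → loss $0.
$196.6: outcomes coincide → loss $0.
$72.9: truthful payoff $0, deviation payoff −$29.5 → loss $29.5.
$83.3: truthful payoff $0, deviation payoff −$39.9 → loss $39.9.
$306.4: outcomes coincide → loss $0.
$110.2: truthful payoff $0, deviation payoff −$66.8 → loss $66.8.
$364.3: outcomes coincide → loss $0.
Total loss = $29.5 + $39.9 + $66.8 = $136.2.

$136.2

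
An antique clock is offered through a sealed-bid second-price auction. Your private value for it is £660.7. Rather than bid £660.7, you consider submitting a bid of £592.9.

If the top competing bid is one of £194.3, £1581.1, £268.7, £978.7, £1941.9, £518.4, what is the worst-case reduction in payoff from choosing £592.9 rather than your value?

£0

£194.3: same outcome either way → loss £0.
£1581.1: same outcome either way → loss £0.
£268.7: same outcome either way → loss £0.
£978.7: same outcome either way → loss £0.
£1941.9: same outcome either way → loss £0.
£518.4: same outcome either way → loss £0.
Maximum loss: £0.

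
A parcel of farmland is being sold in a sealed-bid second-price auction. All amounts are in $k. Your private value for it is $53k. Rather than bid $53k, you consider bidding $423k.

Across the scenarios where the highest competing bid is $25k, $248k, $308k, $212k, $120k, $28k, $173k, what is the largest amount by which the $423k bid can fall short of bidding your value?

$255k

$25k: same outcome either way → loss $0k.
$248k: truthful gives $0k, deviation gives −$195k → loss $195k.
$308k: truthful gives $0k, deviation gives −$255k → loss $255k.
$212k: truthful gives $0k, deviation gives −$159k → loss $159k.
$120k: truthful gives $0k, deviation gives −$67k → loss $67k.
$28k: same outcome either way → loss $0k.
$173k: truthful gives $0k, deviation gives −$120k → loss $120k.
Maximum loss: $255k.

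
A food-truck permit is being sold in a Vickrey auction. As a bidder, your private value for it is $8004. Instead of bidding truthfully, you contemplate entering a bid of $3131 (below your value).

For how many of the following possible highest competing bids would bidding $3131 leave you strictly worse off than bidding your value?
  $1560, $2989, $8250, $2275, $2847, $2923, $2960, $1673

0

The deviation hurts exactly when the highest competing bid lies strictly between $3131 and $8004 — underbidding then forfeits a profitable win.
$1560: below both → same outcome either way.
$2989: below both → same outcome either way.
$8250: above both → same outcome either way.
$2275: below both → same outcome either way.
$2847: below both → same outcome either way.
$2923: below both → same outcome either way.
$2960: below both → same outcome either way.
$1673: below both → same outcome either way.
Count: 0.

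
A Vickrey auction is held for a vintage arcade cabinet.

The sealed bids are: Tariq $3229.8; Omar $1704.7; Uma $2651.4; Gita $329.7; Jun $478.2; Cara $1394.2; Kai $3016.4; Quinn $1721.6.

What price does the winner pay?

Highest bid: Tariq at $3229.8, so Tariq wins.
Second-highest bid: Kai at $3016.4 — that is the price the winner pays.

$3016.4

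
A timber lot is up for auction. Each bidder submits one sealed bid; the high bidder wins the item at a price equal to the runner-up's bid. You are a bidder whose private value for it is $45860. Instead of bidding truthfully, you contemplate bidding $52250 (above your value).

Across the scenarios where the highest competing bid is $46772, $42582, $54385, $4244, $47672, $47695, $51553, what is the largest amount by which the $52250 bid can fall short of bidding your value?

$5693

$46772: truthful gives $0, deviation gives −$912 → loss $912.
$42582: same outcome either way → loss $0.
$54385: same outcome either way → loss $0.
$4244: same outcome either way → loss $0.
$47672: truthful gives $0, deviation gives −$1812 → loss $1812.
$47695: truthful gives $0, deviation gives −$1835 → loss $1835.
$51553: truthful gives $0, deviation gives −$5693 → loss $5693.
Maximum loss: $5693.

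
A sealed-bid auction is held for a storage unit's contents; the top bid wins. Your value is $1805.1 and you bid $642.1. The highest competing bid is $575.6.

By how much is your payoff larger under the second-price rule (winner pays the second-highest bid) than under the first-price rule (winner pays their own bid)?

$66.5

You have the highest bid, so you win under either rule.
Second-price: pay $575.6 → payoff $1229.5.
First-price: pay your own bid $642.1 → payoff $1163.
Difference = $1229.5 − ($1163) = $66.5.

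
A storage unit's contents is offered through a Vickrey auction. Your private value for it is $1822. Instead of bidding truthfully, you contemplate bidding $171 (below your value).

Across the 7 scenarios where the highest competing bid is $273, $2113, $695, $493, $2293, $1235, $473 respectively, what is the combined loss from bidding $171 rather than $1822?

$5941

The deviation costs you only when the competing bid falls strictly between $171 and $1822; elsewhere both bids give the same outcome.
$273: truthful payoff $1549, deviation payoff $0 → loss $1549.
$2113: outcomes coincide → loss $0.
$695: truthful payoff $1127, deviation payoff $0 → loss $1127.
$493: truthful payoff $1329, deviation payoff $0 → loss $1329.
$2293: outcomes coincide → loss $0.
$1235: truthful payoff $587, deviation payoff $0 → loss $587.
$473: truthful payoff $1349, deviation payoff $0 → loss $1349.
Total loss = $1549 + $1127 + $1329 + $587 + $1349 = $5941.
In a second-price auction your bid sets only whether you win, not what you pay, so bidding your true value is weakly dominant.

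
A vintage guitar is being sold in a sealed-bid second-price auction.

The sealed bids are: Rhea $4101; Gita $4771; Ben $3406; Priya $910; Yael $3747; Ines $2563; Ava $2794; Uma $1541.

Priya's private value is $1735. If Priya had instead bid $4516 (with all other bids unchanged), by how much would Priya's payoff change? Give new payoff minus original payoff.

$0

The highest bid among the other bidders is $4771; Priya's bid doesn't change that.
Original bid $910: Priya is not highest (top rival bid is $4771); payoff $0.
Alternative bid $4516: Priya is not highest (top rival bid is $4771); payoff $0.
Change in payoff = $0 − ($0) = $0.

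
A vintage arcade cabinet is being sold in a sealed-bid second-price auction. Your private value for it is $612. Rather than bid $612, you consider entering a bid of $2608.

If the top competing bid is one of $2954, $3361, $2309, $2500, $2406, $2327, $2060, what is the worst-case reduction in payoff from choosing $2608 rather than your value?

$2954: same outcome either way → loss $0.
$3361: same outcome either way → loss $0.
$2309: truthful gives $0, deviation gives −$1697 → loss $1697.
$2500: truthful gives $0, deviation gives −$1888 → loss $1888.
$2406: truthful gives $0, deviation gives −$1794 → loss $1794.
$2327: truthful gives $0, deviation gives −$1715 → loss $1715.
$2060: truthful gives $0, deviation gives −$1448 → loss $1448.
Maximum loss: $1888.

$1888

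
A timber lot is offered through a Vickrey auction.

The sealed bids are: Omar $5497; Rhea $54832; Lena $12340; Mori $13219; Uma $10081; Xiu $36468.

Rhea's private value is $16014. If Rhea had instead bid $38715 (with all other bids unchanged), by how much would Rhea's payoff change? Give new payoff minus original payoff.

$0

The highest bid among the other bidders is $36468; Rhea's bid doesn't change that.
Original bid $54832: Rhea is highest, pays the top rival bid $36468; payoff $16014 − $36468 = −$20454.
Alternative bid $38715: Rhea is highest, pays the top rival bid $36468; payoff $16014 − $36468 = −$20454.
Change in payoff = −$20454 − (−$20454) = $0.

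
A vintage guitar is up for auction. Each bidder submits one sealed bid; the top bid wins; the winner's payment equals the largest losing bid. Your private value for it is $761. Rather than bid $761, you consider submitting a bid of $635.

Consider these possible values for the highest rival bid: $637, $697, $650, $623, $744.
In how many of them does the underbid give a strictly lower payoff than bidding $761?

4

The deviation hurts exactly when the highest competing bid lies strictly between $635 and $761 — underbidding then forfeits a profitable win.
$637: inside the interval → strictly worse (loss $124).
$697: inside the interval → strictly worse (loss $64).
$650: inside the interval → strictly worse (loss $111).
$623: below both → same outcome either way.
$744: inside the interval → strictly worse (loss $17).
Count: 4.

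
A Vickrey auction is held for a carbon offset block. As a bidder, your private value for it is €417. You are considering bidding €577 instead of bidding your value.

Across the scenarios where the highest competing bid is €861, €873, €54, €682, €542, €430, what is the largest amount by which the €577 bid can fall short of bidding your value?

€125

€861: same outcome either way → loss €0.
€873: same outcome either way → loss €0.
€54: same outcome either way → loss €0.
€682: same outcome either way → loss €0.
€542: truthful gives €0, deviation gives −€125 → loss €125.
€430: truthful gives €0, deviation gives −€13 → loss €13.
Maximum loss: €125.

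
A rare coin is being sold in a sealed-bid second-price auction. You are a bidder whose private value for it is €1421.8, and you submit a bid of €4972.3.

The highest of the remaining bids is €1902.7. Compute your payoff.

Your bid €4972.3 exceeds the highest competing bid €1902.7, so you win.
In a second-price auction the winner pays the second-highest bid, €1902.7.
Payoff = value − price = €1421.8 − €1902.7 = −€480.9.

−€480.9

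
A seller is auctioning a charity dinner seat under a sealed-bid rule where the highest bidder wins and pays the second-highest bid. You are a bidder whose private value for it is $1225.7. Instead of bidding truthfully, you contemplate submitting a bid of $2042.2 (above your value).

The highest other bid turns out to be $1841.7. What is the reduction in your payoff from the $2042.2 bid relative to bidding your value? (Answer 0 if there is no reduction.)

$616

Bidding your value $1225.7: you lose (since $1225.7 < $1841.7). Payoff $0.
Bidding $2042.2: you win and pay $1841.7. Payoff $1225.7 − $1841.7 = −$616.
The competing bid $1841.7 lies between your value and your inflated bid, so overbidding wins an item priced above your value.
Loss from deviating = $0 − (−$616) = $616.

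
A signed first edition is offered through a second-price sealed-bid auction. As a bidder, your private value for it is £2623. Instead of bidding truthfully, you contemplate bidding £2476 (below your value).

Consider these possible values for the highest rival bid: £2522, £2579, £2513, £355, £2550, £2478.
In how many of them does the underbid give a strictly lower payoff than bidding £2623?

The deviation hurts exactly when the highest competing bid lies strictly between £2476 and £2623 — underbidding then forfeits a profitable win.
£2522: inside the interval → strictly worse (loss £101).
£2579: inside the interval → strictly worse (loss £44).
£2513: inside the interval → strictly worse (loss £110).
£355: below both → same outcome either way.
£2550: inside the interval → strictly worse (loss £73).
£2478: inside the interval → strictly worse (loss £145).
Count: 5.

5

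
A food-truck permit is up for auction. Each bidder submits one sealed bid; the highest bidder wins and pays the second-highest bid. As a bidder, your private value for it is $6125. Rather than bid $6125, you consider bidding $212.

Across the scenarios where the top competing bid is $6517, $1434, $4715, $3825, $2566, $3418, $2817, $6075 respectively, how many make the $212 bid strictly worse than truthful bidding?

7

The deviation hurts exactly when the highest competing bid lies strictly between $212 and $6125 — underbidding then forfeits a profitable win.
$6517: above both → same outcome either way.
$1434: inside the interval → strictly worse (loss $4691).
$4715: inside the interval → strictly worse (loss $1410).
$3825: inside the interval → strictly worse (loss $2300).
$2566: inside the interval → strictly worse (loss $3559).
$3418: inside the interval → strictly worse (loss $2707).
$2817: inside the interval → strictly worse (loss $3308).
$6075: inside the interval → strictly worse (loss $50).
Count: 7.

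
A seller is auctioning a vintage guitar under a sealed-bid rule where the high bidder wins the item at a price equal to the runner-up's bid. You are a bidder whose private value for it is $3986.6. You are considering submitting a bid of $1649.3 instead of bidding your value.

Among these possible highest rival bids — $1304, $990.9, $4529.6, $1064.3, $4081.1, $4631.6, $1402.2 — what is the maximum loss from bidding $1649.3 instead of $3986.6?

$0

$1304: same outcome either way → loss $0.
$990.9: same outcome either way → loss $0.
$4529.6: same outcome either way → loss $0.
$1064.3: same outcome either way → loss $0.
$4081.1: same outcome either way → loss $0.
$4631.6: same outcome either way → loss $0.
$1402.2: same outcome either way → loss $0.
Maximum loss: $0.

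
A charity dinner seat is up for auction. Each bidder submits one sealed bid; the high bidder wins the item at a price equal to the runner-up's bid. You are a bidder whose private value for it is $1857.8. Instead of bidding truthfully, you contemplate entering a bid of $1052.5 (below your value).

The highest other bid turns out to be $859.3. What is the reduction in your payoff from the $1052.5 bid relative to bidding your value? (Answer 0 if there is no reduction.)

Bidding your value $1857.8: you win (since $1857.8 > $859.3) and pay $859.3. Payoff $998.5.
Bidding $1052.5: you win and pay $859.3. Payoff $1857.8 − $859.3 = $998.5.
Difference = $998.5 − $998.5 = $0; both bids lead to the same outcome because the competing bid is below both your value and your alternative bid.

$0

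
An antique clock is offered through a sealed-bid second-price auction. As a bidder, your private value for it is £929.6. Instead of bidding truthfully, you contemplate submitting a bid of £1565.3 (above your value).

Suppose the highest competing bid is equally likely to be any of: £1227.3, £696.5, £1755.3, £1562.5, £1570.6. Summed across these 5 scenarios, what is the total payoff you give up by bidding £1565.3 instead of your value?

The deviation costs you only when the competing bid falls strictly between £929.6 and £1565.3; elsewhere both bids give the same outcome.
£1227.3: truthful payoff £0, deviation payoff −£297.7 → loss £297.7.
£696.5: outcomes coincide → loss £0.
£1755.3: outcomes coincide → loss £0.
£1562.5: truthful payoff £0, deviation payoff −£632.9 → loss £632.9.
£1570.6: outcomes coincide → loss £0.
Total loss = £297.7 + £632.9 = £930.6.

£930.6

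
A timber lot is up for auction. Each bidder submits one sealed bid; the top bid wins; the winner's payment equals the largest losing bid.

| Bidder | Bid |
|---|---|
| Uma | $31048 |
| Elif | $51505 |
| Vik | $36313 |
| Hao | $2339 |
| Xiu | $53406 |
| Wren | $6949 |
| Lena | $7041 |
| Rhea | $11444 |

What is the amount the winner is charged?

$51505

Highest bid: Xiu at $53406, so Xiu wins.
Second-highest bid: Elif at $51505 — that is the price the winner pays.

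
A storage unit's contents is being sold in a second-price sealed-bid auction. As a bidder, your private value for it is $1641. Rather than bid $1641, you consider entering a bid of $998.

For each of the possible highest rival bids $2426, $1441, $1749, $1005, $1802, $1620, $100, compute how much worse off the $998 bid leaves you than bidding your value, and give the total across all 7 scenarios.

$857

The deviation costs you only when the competing bid falls strictly between $998 and $1641; elsewhere both bids give the same outcome.
$2426: outcomes coincide → loss $0.
$1441: truthful payoff $200, deviation payoff $0 → loss $200.
$1749: outcomes coincide → loss $0.
$1005: truthful payoff $636, deviation payoff $0 → loss $636.
$1802: outcomes coincide → loss $0.
$1620: truthful payoff $21, deviation payoff $0 → loss $21.
$100: outcomes coincide → loss $0.
Total loss = $200 + $636 + $21 = $857.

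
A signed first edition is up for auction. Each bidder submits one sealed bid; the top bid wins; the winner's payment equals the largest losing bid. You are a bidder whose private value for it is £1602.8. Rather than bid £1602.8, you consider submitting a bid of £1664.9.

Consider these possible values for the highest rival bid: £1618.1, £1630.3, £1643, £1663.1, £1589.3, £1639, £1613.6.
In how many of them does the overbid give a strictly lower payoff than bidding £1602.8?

6

The deviation hurts exactly when the highest competing bid lies strictly between £1602.8 and £1664.9 — overbidding then wins at a price above your value.
£1618.1: inside the interval → strictly worse (loss £15.3).
£1630.3: inside the interval → strictly worse (loss £27.5).
£1643: inside the interval → strictly worse (loss £40.2).
£1663.1: inside the interval → strictly worse (loss £60.3).
£1589.3: below both → same outcome either way.
£1639: inside the interval → strictly worse (loss £36.2).
£1613.6: inside the interval → strictly worse (loss £10.8).
Count: 6.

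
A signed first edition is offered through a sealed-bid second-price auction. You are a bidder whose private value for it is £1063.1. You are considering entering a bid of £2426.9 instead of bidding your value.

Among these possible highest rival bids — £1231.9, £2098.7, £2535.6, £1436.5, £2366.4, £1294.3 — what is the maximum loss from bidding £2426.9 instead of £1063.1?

£1231.9: truthful gives £0, deviation gives −£168.8 → loss £168.8.
£2098.7: truthful gives £0, deviation gives −£1035.6 → loss £1035.6.
£2535.6: same outcome either way → loss £0.
£1436.5: truthful gives £0, deviation gives −£373.4 → loss £373.4.
£2366.4: truthful gives £0, deviation gives −£1303.3 → loss £1303.3.
£1294.3: truthful gives £0, deviation gives −£231.2 → loss £231.2.
Maximum loss: £1303.3.

£1303.3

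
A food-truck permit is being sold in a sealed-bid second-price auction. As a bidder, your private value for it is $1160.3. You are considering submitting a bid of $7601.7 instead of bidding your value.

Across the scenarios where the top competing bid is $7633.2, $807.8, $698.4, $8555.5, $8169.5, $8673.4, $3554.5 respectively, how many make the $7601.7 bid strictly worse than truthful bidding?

The deviation hurts exactly when the highest competing bid lies strictly between $1160.3 and $7601.7 — overbidding then wins at a price above your value.
$7633.2: above both → same outcome either way.
$807.8: below both → same outcome either way.
$698.4: below both → same outcome either way.
$8555.5: above both → same outcome either way.
$8169.5: above both → same outcome either way.
$8673.4: above both → same outcome either way.
$3554.5: inside the interval → strictly worse (loss $2394.2).
Count: 1.

1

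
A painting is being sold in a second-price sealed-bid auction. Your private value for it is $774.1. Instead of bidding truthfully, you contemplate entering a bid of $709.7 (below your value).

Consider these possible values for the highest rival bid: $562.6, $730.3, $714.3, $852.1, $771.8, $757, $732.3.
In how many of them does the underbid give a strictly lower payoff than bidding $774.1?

The deviation hurts exactly when the highest competing bid lies strictly between $709.7 and $774.1 — underbidding then forfeits a profitable win.
$562.6: below both → same outcome either way.
$730.3: inside the interval → strictly worse (loss $43.8).
$714.3: inside the interval → strictly worse (loss $59.8).
$852.1: above both → same outcome either way.
$771.8: inside the interval → strictly worse (loss $2.3).
$757: inside the interval → strictly worse (loss $17.1).
$732.3: inside the interval → strictly worse (loss $41.8).
Count: 5.

5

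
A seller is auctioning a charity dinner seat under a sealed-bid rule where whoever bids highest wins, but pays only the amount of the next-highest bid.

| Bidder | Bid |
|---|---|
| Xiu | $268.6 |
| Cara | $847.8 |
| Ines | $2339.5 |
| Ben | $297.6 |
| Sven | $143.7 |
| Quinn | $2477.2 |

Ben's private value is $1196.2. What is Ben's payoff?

$0

Highest bid: Quinn at $2477.2, so Quinn wins.
Second-highest bid: Ines at $2339.5 — that is the price the winner pays.
Ben did not win, so Ben pays nothing and receives nothing: payoff $0.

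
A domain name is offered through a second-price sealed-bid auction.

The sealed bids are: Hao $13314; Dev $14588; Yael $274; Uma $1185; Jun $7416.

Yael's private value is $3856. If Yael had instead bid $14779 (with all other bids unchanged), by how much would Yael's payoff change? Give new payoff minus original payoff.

The highest bid among the other bidders is $14588; Yael's bid doesn't change that.
Original bid $274: Yael is not highest (top rival bid is $14588); payoff $0.
Alternative bid $14779: Yael is highest, pays the top rival bid $14588; payoff $3856 − $14588 = −$10732.
Change in payoff = −$10732 − ($0) = −$10732.

−$10732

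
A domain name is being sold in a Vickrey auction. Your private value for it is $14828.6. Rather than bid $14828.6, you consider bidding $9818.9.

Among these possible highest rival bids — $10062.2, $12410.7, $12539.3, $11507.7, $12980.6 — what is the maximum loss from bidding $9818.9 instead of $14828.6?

$10062.2: truthful gives $4766.4, deviation gives $0 → loss $4766.4.
$12410.7: truthful gives $2417.9, deviation gives $0 → loss $2417.9.
$12539.3: truthful gives $2289.3, deviation gives $0 → loss $2289.3.
$11507.7: truthful gives $3320.9, deviation gives $0 → loss $3320.9.
$12980.6: truthful gives $1848, deviation gives $0 → loss $1848.
Maximum loss: $4766.4.

$4766.4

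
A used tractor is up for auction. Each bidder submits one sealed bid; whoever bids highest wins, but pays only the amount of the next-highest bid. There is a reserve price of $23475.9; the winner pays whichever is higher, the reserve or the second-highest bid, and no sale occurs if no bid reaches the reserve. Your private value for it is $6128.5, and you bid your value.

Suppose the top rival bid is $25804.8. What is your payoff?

$0

Your bid $6128.5 is below the highest competing bid $25804.8, so you lose. Payoff $0.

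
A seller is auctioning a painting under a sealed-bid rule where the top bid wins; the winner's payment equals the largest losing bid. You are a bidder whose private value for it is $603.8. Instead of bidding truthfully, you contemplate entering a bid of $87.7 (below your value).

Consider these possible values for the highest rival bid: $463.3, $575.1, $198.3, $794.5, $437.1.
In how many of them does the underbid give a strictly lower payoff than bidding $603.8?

The deviation hurts exactly when the highest competing bid lies strictly between $87.7 and $603.8 — underbidding then forfeits a profitable win.
$463.3: inside the interval → strictly worse (loss $140.5).
$575.1: inside the interval → strictly worse (loss $28.7).
$198.3: inside the interval → strictly worse (loss $405.5).
$794.5: above both → same outcome either way.
$437.1: inside the interval → strictly worse (loss $166.7).
Count: 4.

4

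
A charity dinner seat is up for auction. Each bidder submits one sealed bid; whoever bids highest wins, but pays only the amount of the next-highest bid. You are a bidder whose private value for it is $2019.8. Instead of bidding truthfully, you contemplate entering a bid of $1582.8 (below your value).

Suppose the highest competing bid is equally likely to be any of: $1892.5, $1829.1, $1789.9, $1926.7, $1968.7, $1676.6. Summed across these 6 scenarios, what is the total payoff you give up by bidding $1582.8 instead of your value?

The deviation costs you only when the competing bid falls strictly between $1582.8 and $2019.8; elsewhere both bids give the same outcome.
$1892.5: truthful payoff $127.3, deviation payoff $0 → loss $127.3.
$1829.1: truthful payoff $190.7, deviation payoff $0 → loss $190.7.
$1789.9: truthful payoff $229.9, deviation payoff $0 → loss $229.9.
$1926.7: truthful payoff $93.1, deviation payoff $0 → loss $93.1.
$1968.7: truthful payoff $51.1, deviation payoff $0 → loss $51.1.
$1676.6: truthful payoff $343.2, deviation payoff $0 → loss $343.2.
Total loss = $127.3 + $190.7 + $229.9 + $93.1 + $51.1 + $343.2 = $1035.3.

$1035.3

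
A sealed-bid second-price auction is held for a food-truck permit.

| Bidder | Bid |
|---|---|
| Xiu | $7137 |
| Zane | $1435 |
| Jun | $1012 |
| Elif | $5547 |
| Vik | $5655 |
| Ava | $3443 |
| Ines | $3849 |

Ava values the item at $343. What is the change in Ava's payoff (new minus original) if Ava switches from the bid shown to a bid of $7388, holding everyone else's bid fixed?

−$6794

The highest bid among the other bidders is $7137; Ava's bid doesn't change that.
Original bid $3443: Ava is not highest (top rival bid is $7137); payoff $0.
Alternative bid $7388: Ava is highest, pays the top rival bid $7137; payoff $343 − $7137 = −$6794.
Change in payoff = −$6794 − ($0) = −$6794.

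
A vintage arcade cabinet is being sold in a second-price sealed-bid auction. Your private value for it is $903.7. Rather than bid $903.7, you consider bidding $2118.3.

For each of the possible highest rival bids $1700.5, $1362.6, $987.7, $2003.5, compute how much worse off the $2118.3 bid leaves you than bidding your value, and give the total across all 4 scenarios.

$2439.5

The deviation costs you only when the competing bid falls strictly between $903.7 and $2118.3; elsewhere both bids give the same outcome.
$1700.5: truthful payoff $0, deviation payoff −$796.8 → loss $796.8.
$1362.6: truthful payoff $0, deviation payoff −$458.9 → loss $458.9.
$987.7: truthful payoff $0, deviation payoff −$84 → loss $84.
$2003.5: truthful payoff $0, deviation payoff −$1099.8 → loss $1099.8.
Total loss = $796.8 + $458.9 + $84 + $1099.8 = $2439.5.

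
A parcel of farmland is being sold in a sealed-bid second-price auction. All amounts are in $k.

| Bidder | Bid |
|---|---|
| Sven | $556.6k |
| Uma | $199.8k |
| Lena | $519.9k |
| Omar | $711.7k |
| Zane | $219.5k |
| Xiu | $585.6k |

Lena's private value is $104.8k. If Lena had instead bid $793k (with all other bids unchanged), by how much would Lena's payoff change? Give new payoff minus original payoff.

The highest bid among the other bidders is $711.7k; Lena's bid doesn't change that.
Original bid $519.9k: Lena is not highest (top rival bid is $711.7k); payoff $0k.
Alternative bid $793k: Lena is highest, pays the top rival bid $711.7k; payoff $104.8k − $711.7k = −$606.9k.
Change in payoff = −$606.9k − ($0k) = −$606.9k.

−$606.9k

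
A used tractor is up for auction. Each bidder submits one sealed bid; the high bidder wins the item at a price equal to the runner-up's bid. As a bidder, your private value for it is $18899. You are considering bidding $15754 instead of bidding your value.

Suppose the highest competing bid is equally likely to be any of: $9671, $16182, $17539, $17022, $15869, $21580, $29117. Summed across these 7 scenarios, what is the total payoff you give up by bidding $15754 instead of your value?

$8984

The deviation costs you only when the competing bid falls strictly between $15754 and $18899; elsewhere both bids give the same outcome.
$9671: outcomes coincide → loss $0.
$16182: truthful payoff $2717, deviation payoff $0 → loss $2717.
$17539: truthful payoff $1360, deviation payoff $0 → loss $1360.
$17022: truthful payoff $1877, deviation payoff $0 → loss $1877.
$15869: truthful payoff $3030, deviation payoff $0 → loss $3030.
$21580: outcomes coincide → loss $0.
$29117: outcomes coincide → loss $0.
Total loss = $2717 + $1360 + $1877 + $3030 = $8984.
In a second-price auction your bid sets only whether you win, not what you pay, so bidding your true value is weakly dominant.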